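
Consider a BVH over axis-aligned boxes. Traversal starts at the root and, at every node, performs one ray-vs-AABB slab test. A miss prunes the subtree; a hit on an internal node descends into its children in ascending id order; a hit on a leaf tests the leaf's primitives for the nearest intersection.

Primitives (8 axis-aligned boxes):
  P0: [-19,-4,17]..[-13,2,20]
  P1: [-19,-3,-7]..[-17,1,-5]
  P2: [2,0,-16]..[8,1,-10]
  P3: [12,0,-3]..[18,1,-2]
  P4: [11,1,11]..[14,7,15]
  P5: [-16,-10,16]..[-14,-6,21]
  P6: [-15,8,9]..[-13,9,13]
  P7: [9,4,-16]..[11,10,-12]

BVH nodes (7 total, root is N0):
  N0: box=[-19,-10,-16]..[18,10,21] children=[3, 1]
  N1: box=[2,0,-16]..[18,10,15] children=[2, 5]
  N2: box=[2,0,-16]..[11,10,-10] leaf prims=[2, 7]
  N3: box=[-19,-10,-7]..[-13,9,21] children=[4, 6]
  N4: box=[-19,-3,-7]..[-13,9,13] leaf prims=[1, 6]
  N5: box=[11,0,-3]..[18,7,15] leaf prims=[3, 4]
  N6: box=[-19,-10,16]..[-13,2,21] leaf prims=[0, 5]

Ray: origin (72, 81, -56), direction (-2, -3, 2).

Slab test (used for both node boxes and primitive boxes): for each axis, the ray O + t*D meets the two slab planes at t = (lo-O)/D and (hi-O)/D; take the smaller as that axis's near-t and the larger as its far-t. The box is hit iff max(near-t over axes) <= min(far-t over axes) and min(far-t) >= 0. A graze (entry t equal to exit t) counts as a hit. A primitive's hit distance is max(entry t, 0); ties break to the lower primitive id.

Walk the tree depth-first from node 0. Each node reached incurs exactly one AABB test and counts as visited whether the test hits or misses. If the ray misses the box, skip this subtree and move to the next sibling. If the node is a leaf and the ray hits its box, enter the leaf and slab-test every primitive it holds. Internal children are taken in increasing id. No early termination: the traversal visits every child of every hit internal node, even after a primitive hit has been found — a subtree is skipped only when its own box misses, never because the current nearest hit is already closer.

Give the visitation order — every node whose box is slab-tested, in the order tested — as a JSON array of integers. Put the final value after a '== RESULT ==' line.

Trace the traversal:
N0 x:[27,91/2] y:[71/3,91/3] z:[20,77/2] -> hit [27,91/3], descend [1, 3]
  N1 x:[27,35] y:[71/3,27] z:[20,71/2] -> hit [27,27], descend [2, 5]
    N2 x:[61/2,35] y:[71/3,27] z:[20,23] -> miss, prune
    N5 x:[27,61/2] y:[74/3,27] z:[53/2,71/2] -> hit [27,27] leaf, test {P3@t=27, P4(miss)}
  N3 x:[85/2,91/2] y:[24,91/3] z:[49/2,77/2] -> miss, prune

Visited [0, 1, 2, 5, 3]. Tests: 5 box, 1 leaf. Nearest: P3.

== RESULT ==
[0, 1, 2, 5, 3]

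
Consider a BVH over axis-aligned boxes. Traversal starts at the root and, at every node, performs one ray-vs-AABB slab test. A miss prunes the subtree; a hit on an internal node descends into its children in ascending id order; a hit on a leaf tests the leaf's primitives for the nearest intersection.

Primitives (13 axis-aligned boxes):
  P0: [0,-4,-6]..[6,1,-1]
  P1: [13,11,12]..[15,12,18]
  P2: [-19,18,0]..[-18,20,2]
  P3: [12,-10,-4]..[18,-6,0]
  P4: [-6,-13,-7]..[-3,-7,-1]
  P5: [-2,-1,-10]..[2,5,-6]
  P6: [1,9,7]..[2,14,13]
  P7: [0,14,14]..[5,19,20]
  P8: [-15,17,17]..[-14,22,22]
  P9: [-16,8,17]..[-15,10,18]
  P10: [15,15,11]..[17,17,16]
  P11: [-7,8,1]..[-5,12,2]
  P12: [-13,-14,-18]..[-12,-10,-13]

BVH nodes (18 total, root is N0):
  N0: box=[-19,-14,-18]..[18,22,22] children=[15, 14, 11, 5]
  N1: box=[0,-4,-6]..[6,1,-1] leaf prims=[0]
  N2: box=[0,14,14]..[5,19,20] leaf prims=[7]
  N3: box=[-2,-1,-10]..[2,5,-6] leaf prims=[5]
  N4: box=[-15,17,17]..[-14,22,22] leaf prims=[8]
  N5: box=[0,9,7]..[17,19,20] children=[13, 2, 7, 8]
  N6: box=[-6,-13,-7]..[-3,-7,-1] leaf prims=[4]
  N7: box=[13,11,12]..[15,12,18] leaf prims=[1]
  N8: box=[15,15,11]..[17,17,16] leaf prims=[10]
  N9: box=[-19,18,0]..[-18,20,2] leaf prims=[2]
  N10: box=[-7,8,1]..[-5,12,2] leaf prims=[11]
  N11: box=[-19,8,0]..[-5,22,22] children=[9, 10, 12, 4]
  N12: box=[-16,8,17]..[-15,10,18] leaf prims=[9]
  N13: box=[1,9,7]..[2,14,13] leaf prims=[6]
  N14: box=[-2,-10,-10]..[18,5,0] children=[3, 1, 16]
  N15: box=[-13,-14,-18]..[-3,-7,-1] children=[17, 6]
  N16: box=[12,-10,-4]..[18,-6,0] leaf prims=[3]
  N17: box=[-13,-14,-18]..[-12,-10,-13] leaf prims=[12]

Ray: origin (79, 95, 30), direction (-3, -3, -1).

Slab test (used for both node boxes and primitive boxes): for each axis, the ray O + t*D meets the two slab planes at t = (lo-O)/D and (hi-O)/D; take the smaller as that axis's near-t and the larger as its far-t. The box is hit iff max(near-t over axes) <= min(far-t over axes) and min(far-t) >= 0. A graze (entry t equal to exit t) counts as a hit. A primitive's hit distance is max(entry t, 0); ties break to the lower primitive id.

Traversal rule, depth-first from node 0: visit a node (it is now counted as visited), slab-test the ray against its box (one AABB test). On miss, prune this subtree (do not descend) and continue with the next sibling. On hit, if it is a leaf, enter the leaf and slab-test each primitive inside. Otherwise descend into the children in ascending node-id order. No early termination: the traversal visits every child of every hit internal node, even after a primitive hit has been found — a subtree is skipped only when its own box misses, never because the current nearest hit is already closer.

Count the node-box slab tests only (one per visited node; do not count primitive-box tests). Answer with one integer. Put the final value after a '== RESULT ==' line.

Traverse from the root:
N0 x:[61/3,98/3] y:[73/3,109/3] z:[8,48] -> hit [73/3,98/3], descend [5, 11, 14, 15]
  N5 x:[62/3,79/3] y:[76/3,86/3] z:[10,23] -> miss, prune
  N11 x:[28,98/3] y:[73/3,29] z:[8,30] -> hit [28,29], descend [4, 9, 10, 12]
    N4 x:[31,94/3] y:[73/3,26] z:[8,13] -> miss, prune
    N9 x:[97/3,98/3] y:[25,77/3] z:[28,30] -> miss, prune
    N10 x:[28,86/3] y:[83/3,29] z:[28,29] -> hit [28,86/3] leaf, test {P11@t=28}
    N12 x:[94/3,95/3] y:[85/3,29] z:[12,13] -> miss, prune
  N14 x:[61/3,27] y:[30,35] z:[30,40] -> miss, prune
  N15 x:[82/3,92/3] y:[34,109/3] z:[31,48] -> miss, prune

Summary -> nodes [0, 5, 11, 4, 9, 10, 12, 14, 15]; box-tests=9; leaf-entries=1; first=P11

== RESULT ==
9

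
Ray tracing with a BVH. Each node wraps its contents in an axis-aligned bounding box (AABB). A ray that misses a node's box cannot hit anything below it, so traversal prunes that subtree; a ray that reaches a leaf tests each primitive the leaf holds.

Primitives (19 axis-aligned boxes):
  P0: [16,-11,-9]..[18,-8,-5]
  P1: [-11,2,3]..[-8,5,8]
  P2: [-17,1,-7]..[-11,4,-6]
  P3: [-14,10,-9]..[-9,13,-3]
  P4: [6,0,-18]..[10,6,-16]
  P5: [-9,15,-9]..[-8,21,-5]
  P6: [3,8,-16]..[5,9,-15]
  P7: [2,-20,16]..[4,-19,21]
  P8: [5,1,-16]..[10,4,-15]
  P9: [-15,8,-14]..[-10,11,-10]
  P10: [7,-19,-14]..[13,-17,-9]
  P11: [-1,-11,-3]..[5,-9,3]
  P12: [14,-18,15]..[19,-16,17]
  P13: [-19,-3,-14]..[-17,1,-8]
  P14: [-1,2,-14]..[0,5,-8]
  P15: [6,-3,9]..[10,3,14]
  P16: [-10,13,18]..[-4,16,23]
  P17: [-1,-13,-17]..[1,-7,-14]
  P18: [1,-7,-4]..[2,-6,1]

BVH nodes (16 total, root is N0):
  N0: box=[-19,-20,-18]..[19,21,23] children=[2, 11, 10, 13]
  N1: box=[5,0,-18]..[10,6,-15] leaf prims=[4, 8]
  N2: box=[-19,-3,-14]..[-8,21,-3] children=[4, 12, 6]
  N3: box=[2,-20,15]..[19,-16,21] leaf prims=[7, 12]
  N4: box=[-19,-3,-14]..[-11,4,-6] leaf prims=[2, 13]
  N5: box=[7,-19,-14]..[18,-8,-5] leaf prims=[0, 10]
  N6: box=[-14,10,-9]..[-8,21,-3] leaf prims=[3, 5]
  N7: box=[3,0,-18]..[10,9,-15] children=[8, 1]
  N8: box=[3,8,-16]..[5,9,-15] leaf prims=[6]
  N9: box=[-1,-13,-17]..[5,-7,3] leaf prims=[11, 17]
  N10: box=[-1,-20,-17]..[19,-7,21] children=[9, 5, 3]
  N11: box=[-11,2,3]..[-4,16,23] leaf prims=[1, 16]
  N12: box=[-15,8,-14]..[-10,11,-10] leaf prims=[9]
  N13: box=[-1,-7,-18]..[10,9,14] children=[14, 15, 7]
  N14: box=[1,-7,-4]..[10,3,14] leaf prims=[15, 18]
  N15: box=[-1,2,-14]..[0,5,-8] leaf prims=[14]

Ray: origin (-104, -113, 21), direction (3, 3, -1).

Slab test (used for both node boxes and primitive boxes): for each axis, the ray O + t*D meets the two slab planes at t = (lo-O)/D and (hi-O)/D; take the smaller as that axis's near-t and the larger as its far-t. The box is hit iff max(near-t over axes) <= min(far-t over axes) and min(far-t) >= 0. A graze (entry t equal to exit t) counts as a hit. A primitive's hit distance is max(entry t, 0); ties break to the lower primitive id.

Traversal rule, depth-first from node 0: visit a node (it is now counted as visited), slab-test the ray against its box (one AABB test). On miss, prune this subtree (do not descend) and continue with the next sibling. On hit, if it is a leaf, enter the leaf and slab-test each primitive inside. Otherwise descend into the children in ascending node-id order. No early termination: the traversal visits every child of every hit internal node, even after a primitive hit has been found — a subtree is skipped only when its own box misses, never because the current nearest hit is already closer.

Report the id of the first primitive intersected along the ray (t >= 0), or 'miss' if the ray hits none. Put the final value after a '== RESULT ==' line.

Traverse from the root:
N0 x:[85/3,41] y:[31,134/3] z:[-2,39] -> hit [31,39], descend [2, 10, 11, 13]
  N2 x:[85/3,32] y:[110/3,134/3] z:[24,35] -> miss, prune
  N10 x:[103/3,41] y:[31,106/3] z:[0,38] -> hit [103/3,106/3], descend [3, 5, 9]
    N3 x:[106/3,41] y:[31,97/3] z:[0,6] -> miss, prune
    N5 x:[37,122/3] y:[94/3,35] z:[26,35] -> miss, prune
    N9 x:[103/3,109/3] y:[100/3,106/3] z:[18,38] -> hit [103/3,106/3] leaf, test {P11(miss), P17@t=35}
  N11 x:[31,100/3] y:[115/3,43] z:[-2,18] -> miss, prune
  N13 x:[103/3,38] y:[106/3,122/3] z:[7,39] -> hit [106/3,38], descend [7, 14, 15]
    N7 x:[107/3,38] y:[113/3,122/3] z:[36,39] -> hit [113/3,38], descend [1, 8]
      N1 x:[109/3,38] y:[113/3,119/3] z:[36,39] -> hit [113/3,38] leaf, test {P4@t=113/3, P8(miss)}
      N8 x:[107/3,109/3] y:[121/3,122/3] z:[36,37] -> miss, prune
    N14 x:[35,38] y:[106/3,116/3] z:[7,25] -> miss, prune
    N15 x:[103/3,104/3] y:[115/3,118/3] z:[29,35] -> miss, prune

order=[0, 2, 10, 3, 5, 9, 11, 13, 7, 1, 8, 14, 15]  |boxes|=13  |leaves|=2  hit=P17

== RESULT ==
17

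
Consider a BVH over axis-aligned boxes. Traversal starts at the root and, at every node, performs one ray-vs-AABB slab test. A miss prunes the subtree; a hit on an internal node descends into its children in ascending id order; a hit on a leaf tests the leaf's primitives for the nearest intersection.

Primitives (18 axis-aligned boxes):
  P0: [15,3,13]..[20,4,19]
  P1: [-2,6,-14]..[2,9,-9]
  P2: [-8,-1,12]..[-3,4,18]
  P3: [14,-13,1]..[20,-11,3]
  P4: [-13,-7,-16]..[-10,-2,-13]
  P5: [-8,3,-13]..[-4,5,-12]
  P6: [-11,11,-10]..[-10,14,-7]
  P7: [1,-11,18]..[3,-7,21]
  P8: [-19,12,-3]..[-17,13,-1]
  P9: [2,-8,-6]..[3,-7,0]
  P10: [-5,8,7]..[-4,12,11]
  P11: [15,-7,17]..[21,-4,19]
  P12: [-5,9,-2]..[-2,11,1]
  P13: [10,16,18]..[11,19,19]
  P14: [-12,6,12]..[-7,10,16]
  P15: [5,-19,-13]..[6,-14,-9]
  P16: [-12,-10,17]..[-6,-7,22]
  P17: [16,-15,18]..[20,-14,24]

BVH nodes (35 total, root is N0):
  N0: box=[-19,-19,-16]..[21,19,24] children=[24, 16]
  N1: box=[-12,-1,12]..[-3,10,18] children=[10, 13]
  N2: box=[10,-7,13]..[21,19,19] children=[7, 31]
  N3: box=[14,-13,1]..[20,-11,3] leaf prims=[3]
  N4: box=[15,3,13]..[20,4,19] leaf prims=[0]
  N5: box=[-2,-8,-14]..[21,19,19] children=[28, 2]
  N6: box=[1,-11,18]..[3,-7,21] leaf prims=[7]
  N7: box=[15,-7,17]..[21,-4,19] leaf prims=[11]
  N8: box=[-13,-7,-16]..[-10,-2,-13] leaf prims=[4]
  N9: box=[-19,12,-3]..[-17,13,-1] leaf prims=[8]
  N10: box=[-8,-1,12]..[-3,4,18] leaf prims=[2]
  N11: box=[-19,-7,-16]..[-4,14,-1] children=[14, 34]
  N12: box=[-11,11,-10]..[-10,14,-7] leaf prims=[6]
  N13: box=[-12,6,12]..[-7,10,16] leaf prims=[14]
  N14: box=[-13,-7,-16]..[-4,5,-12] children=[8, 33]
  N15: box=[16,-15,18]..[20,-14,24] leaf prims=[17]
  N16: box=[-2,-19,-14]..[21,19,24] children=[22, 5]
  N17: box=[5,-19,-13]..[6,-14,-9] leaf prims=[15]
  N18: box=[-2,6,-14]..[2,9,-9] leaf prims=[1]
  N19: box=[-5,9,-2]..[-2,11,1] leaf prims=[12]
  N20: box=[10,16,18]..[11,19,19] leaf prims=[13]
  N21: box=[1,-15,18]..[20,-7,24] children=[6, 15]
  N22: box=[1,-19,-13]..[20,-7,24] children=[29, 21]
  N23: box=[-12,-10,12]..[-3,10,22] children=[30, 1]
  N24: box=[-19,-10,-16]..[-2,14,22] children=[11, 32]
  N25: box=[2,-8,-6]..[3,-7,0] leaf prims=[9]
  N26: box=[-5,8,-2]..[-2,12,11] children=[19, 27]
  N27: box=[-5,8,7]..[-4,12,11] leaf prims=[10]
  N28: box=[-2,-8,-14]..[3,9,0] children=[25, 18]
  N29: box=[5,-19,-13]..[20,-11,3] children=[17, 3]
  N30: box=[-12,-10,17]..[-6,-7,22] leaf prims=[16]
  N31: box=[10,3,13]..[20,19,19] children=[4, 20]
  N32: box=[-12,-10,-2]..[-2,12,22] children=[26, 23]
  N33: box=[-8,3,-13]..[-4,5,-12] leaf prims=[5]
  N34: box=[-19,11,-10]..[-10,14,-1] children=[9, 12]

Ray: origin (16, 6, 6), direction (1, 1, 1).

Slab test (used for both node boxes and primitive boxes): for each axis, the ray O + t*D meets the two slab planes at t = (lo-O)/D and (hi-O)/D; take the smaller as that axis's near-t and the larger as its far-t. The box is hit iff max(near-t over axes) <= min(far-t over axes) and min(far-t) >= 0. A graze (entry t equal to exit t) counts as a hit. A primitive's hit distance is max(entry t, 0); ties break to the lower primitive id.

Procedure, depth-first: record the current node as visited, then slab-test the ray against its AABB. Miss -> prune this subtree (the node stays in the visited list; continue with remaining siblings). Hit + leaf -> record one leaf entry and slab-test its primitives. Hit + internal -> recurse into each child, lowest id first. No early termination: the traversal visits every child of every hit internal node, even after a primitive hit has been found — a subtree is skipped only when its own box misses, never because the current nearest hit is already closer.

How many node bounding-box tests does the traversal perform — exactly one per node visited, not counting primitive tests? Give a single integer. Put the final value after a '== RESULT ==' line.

Trace the traversal:
N0 x:[-35,5] y:[-25,13] z:[-22,18] -> hit [-22,5], descend [16, 24]
  N16 x:[-18,5] y:[-25,13] z:[-20,18] -> hit [-18,5], descend [5, 22]
    N5 x:[-18,5] y:[-14,13] z:[-20,13] -> hit [-14,5], descend [2, 28]
      N2 x:[-6,5] y:[-13,13] z:[7,13] -> miss, prune
      N28 x:[-18,-13] y:[-14,3] z:[-20,-6] -> miss, prune
    N22 x:[-15,4] y:[-25,-13] z:[-19,18] -> miss, prune
  N24 x:[-35,-18] y:[-16,8] z:[-22,16] -> miss, prune

7 AABB tests over nodes [0, 16, 5, 2, 28, 22, 24]; 0 leaves entered; closest miss.

== RESULT ==
7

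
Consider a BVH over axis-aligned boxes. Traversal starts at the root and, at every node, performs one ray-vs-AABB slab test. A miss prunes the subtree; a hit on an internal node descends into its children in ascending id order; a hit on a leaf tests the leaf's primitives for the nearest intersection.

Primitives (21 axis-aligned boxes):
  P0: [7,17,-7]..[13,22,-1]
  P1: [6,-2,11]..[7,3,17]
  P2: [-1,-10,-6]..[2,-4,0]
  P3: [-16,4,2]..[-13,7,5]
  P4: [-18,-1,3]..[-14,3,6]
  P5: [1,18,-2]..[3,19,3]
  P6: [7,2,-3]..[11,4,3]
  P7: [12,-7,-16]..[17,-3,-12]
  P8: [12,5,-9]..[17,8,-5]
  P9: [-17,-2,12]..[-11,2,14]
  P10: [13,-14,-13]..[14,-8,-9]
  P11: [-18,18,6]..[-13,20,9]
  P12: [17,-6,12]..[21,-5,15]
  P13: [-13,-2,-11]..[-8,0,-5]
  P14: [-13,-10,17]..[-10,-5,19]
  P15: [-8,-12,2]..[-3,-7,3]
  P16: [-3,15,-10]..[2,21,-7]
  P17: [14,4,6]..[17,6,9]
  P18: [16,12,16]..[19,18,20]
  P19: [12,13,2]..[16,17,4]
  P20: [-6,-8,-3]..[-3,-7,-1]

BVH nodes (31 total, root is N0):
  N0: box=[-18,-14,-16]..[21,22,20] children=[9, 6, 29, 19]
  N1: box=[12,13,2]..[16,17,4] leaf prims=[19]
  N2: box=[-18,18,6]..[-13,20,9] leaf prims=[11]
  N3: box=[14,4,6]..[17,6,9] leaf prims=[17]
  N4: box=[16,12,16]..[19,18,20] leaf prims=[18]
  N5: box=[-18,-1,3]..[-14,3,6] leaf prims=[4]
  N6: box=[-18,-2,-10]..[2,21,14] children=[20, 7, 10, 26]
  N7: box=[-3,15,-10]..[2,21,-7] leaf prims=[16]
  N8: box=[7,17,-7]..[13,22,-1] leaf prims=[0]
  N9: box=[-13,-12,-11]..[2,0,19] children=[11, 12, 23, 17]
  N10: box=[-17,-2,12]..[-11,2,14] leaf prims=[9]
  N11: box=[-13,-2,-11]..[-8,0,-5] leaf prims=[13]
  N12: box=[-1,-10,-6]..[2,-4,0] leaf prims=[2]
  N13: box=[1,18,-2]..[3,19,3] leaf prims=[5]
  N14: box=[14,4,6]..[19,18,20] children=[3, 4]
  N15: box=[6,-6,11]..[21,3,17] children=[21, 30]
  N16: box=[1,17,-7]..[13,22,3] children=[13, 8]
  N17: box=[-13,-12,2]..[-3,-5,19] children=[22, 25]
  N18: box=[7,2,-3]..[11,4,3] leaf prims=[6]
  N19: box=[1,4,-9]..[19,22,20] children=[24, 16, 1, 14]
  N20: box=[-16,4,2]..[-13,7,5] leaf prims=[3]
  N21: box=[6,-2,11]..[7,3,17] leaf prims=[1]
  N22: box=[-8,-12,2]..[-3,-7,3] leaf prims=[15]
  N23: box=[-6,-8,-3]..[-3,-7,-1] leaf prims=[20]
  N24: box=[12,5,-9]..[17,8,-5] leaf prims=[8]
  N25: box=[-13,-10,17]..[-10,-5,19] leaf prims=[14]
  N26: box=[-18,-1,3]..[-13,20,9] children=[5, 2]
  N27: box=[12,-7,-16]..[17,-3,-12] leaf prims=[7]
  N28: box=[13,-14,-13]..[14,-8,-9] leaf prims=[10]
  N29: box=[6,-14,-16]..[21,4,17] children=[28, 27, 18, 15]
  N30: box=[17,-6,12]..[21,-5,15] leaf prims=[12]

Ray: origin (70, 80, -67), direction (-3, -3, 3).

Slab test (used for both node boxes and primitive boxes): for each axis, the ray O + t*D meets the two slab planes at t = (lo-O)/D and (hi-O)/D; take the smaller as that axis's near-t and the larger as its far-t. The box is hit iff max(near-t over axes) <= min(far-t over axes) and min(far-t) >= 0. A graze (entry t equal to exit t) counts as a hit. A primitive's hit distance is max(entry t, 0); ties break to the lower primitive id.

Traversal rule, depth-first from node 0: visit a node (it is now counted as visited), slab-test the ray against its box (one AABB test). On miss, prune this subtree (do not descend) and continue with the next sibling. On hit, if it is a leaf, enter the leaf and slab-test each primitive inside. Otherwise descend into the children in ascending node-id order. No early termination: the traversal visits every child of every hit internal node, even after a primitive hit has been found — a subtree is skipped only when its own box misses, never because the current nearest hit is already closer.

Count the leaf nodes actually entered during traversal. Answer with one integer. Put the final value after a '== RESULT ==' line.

Walk:
N0 x:[49/3,88/3] y:[58/3,94/3] z:[17,29] -> hit [58/3,29], descend [6, 9, 19, 29]
  N6 x:[68/3,88/3] y:[59/3,82/3] z:[19,27] -> hit [68/3,27], descend [7, 10, 20, 26]
    N7 x:[68/3,73/3] y:[59/3,65/3] z:[19,20] -> miss, prune
    N10 x:[27,29] y:[26,82/3] z:[79/3,27] -> hit [27,27] leaf, test {P9@t=27}
    N20 x:[83/3,86/3] y:[73/3,76/3] z:[23,24] -> miss, prune
    N26 x:[83/3,88/3] y:[20,27] z:[70/3,76/3] -> miss, prune
  N9 x:[68/3,83/3] y:[80/3,92/3] z:[56/3,86/3] -> hit [80/3,83/3], descend [11, 12, 17, 23]
    N11 x:[26,83/3] y:[80/3,82/3] z:[56/3,62/3] -> miss, prune
    N12 x:[68/3,71/3] y:[28,30] z:[61/3,67/3] -> miss, prune
    N17 x:[73/3,83/3] y:[85/3,92/3] z:[23,86/3] -> miss, prune
    N23 x:[73/3,76/3] y:[29,88/3] z:[64/3,22] -> miss, prune
  N19 x:[17,23] y:[58/3,76/3] z:[58/3,29] -> hit [58/3,23], descend [1, 14, 16, 24]
    N1 x:[18,58/3] y:[21,67/3] z:[23,71/3] -> miss, prune
    N14 x:[17,56/3] y:[62/3,76/3] z:[73/3,29] -> miss, prune
    N16 x:[19,23] y:[58/3,21] z:[20,70/3] -> hit [20,21], descend [8, 13]
      N8 x:[19,21] y:[58/3,21] z:[20,22] -> hit [20,21] leaf, test {P0@t=20}
      N13 x:[67/3,23] y:[61/3,62/3] z:[65/3,70/3] -> miss, prune
    N24 x:[53/3,58/3] y:[24,25] z:[58/3,62/3] -> miss, prune
  N29 x:[49/3,64/3] y:[76/3,94/3] z:[17,28] -> miss, prune

order=[0, 6, 7, 10, 20, 26, 9, 11, 12, 17, 23, 19, 1, 14, 16, 8, 13, 24, 29]  |boxes|=19  |leaves|=2  hit=P0

== RESULT ==
2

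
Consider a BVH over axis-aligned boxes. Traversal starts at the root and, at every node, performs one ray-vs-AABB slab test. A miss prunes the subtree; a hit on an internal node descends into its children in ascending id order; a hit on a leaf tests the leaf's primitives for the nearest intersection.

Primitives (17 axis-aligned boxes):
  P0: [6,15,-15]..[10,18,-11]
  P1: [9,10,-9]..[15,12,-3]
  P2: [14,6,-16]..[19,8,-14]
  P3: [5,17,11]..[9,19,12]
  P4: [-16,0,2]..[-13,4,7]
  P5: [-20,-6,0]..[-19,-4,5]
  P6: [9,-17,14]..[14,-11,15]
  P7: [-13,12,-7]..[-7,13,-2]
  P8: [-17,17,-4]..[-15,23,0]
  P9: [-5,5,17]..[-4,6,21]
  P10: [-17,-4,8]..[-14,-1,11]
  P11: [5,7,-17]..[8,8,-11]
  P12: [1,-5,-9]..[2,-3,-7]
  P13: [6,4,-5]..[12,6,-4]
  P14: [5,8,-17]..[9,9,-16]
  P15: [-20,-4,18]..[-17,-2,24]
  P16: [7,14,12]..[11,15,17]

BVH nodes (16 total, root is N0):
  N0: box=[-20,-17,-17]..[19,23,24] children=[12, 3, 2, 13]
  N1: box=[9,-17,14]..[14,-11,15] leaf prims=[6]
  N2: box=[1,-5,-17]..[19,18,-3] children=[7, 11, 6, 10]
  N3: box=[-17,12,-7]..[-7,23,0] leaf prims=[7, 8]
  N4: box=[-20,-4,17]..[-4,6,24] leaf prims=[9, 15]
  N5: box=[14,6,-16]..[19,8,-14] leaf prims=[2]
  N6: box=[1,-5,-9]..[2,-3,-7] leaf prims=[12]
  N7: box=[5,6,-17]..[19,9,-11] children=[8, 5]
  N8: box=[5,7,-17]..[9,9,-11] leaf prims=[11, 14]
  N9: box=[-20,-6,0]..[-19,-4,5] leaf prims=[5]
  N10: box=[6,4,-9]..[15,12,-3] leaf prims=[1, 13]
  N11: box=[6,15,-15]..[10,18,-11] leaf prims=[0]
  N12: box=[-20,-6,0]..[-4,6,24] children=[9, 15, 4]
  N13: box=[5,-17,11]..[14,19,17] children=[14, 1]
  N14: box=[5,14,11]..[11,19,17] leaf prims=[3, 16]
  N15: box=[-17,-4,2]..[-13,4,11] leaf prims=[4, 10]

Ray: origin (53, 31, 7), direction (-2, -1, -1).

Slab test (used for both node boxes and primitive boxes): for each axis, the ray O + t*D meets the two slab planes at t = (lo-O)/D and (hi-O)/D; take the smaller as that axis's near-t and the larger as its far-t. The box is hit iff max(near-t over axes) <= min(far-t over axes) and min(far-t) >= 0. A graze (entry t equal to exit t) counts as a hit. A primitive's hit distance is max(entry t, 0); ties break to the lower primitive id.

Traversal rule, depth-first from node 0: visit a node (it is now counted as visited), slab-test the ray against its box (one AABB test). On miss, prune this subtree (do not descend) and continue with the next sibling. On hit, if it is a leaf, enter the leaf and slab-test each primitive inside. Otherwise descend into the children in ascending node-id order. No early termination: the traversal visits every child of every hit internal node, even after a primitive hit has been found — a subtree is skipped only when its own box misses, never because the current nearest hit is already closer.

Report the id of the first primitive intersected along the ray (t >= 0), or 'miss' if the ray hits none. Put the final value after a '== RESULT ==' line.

Traverse from the root:
N0 x:[17,73/2] y:[8,48] z:[-17,24] -> hit [17,24], descend [2, 3, 12, 13]
  N2 x:[17,26] y:[13,36] z:[10,24] -> hit [17,24], descend [6, 7, 10, 11]
    N6 x:[51/2,26] y:[34,36] z:[14,16] -> miss, prune
    N7 x:[17,24] y:[22,25] z:[18,24] -> hit [22,24], descend [5, 8]
      N5 x:[17,39/2] y:[23,25] z:[21,23] -> miss, prune
      N8 x:[22,24] y:[22,24] z:[18,24] -> hit [22,24] leaf, test {P11@t=23, P14@t=23}
    N10 x:[19,47/2] y:[19,27] z:[10,16] -> miss, prune
    N11 x:[43/2,47/2] y:[13,16] z:[18,22] -> miss, prune
  N3 x:[30,35] y:[8,19] z:[7,14] -> miss, prune
  N12 x:[57/2,73/2] y:[25,37] z:[-17,7] -> miss, prune
  N13 x:[39/2,24] y:[12,48] z:[-10,-4] -> miss, prune

order=[0, 2, 6, 7, 5, 8, 10, 11, 3, 12, 13]  |boxes|=11  |leaves|=1  hit=P11

== RESULT ==
11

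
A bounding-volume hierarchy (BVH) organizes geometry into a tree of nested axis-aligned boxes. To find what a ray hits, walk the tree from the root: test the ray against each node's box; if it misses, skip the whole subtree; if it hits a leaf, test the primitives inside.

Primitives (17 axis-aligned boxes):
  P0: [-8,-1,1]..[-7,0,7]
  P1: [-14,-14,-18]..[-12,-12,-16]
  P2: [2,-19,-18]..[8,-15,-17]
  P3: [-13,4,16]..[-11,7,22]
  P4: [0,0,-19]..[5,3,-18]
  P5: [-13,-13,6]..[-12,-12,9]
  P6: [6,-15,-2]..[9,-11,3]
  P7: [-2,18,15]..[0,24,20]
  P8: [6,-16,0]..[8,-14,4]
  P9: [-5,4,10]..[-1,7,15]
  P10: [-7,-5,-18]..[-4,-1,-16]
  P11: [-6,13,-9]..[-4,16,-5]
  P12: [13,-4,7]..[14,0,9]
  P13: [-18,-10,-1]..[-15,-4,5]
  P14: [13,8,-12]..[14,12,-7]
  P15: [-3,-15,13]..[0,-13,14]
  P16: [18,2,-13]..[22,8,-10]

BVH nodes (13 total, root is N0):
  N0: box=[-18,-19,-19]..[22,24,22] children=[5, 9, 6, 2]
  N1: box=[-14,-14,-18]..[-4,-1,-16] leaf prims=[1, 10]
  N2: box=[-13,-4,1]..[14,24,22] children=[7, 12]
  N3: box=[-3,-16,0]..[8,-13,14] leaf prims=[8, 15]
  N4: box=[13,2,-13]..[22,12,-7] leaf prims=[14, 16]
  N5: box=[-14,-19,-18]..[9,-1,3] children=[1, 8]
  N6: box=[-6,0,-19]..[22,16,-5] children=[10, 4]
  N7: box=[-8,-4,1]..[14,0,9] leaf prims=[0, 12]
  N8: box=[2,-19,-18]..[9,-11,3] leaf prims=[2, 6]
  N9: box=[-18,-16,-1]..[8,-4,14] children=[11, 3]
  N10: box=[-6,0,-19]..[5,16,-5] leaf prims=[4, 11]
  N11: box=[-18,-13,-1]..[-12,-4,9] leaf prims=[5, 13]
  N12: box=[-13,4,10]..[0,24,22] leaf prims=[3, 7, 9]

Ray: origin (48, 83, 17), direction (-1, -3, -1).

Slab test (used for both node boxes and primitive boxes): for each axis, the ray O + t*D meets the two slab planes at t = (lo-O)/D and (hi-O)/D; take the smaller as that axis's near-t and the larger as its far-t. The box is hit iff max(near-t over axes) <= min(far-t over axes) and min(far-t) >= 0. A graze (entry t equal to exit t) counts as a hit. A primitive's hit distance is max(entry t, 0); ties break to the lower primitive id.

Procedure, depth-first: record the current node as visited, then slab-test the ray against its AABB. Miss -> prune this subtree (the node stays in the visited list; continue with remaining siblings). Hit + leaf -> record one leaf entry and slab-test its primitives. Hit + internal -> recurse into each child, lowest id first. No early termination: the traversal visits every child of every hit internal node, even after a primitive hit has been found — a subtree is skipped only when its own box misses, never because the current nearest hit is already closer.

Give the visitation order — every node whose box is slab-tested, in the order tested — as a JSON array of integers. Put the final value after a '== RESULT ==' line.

Trace the traversal:
N0 x:[26,66] y:[59/3,34] z:[-5,36] -> hit [26,34], descend [2, 5, 6, 9]
  N2 x:[34,61] y:[59/3,29] z:[-5,16] -> miss, prune
  N5 x:[39,62] y:[28,34] z:[14,35] -> miss, prune
  N6 x:[26,54] y:[67/3,83/3] z:[22,36] -> hit [26,83/3], descend [4, 10]
    N4 x:[26,35] y:[71/3,27] z:[24,30] -> hit [26,27] leaf, test {P14(miss), P16@t=27}
    N10 x:[43,54] y:[67/3,83/3] z:[22,36] -> miss, prune
  N9 x:[40,66] y:[29,33] z:[3,18] -> miss, prune

order=[0, 2, 5, 6, 4, 10, 9]  |boxes|=7  |leaves|=1  hit=P16

== RESULT ==
[0, 2, 5, 6, 4, 10, 9]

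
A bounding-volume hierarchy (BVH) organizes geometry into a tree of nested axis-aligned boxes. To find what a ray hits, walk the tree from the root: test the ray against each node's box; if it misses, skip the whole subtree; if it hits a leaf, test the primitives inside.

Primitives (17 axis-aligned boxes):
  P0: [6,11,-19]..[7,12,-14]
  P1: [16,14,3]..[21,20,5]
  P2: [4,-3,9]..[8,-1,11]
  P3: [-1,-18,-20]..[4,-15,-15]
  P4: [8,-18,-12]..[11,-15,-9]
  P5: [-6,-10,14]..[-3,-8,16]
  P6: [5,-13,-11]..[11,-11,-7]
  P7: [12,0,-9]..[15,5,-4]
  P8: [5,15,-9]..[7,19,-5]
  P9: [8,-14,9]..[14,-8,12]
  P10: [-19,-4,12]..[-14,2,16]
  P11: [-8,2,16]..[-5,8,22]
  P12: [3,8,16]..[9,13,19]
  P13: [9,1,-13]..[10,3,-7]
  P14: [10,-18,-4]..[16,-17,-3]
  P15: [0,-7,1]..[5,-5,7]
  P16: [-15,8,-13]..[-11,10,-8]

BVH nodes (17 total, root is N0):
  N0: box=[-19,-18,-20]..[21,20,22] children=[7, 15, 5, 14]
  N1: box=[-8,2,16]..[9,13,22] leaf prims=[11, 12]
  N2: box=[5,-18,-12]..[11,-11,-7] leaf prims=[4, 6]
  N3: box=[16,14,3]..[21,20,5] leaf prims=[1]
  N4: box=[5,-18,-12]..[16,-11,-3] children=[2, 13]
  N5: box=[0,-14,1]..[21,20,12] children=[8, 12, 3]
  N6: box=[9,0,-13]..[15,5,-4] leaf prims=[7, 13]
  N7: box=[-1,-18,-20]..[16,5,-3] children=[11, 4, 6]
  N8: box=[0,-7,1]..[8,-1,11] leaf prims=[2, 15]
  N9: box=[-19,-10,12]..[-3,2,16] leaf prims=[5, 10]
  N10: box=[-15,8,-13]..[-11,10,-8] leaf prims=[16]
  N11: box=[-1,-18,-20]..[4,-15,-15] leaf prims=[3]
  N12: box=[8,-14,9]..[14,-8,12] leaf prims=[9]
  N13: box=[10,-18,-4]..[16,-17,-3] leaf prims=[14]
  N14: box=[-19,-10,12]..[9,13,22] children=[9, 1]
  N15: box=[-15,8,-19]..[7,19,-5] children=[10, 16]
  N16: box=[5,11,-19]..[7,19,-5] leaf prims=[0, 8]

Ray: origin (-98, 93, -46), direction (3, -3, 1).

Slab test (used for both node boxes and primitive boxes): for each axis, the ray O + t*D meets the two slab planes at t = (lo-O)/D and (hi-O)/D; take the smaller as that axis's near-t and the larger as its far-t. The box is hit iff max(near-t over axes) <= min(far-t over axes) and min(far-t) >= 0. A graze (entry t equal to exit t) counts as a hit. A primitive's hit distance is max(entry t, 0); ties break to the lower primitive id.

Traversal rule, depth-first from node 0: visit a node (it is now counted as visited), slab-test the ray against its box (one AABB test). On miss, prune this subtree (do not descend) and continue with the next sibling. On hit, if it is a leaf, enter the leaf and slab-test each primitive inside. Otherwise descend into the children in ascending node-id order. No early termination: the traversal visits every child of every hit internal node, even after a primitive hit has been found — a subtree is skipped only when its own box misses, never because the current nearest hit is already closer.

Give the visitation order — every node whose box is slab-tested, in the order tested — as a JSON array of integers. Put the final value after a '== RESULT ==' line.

Walk:
N0 x:[79/3,119/3] y:[73/3,37] z:[26,68] -> hit [79/3,37], descend [5, 7, 14, 15]
  N5 x:[98/3,119/3] y:[73/3,107/3] z:[47,58] -> miss, prune
  N7 x:[97/3,38] y:[88/3,37] z:[26,43] -> hit [97/3,37], descend [4, 6, 11]
    N4 x:[103/3,38] y:[104/3,37] z:[34,43] -> hit [104/3,37], descend [2, 13]
      N2 x:[103/3,109/3] y:[104/3,37] z:[34,39] -> hit [104/3,109/3] leaf, test {P4@t=36, P6@t=35}
      N13 x:[36,38] y:[110/3,37] z:[42,43] -> miss, prune
    N6 x:[107/3,113/3] y:[88/3,31] z:[33,42] -> miss, prune
    N11 x:[97/3,34] y:[36,37] z:[26,31] -> miss, prune
  N14 x:[79/3,107/3] y:[80/3,103/3] z:[58,68] -> miss, prune
  N15 x:[83/3,35] y:[74/3,85/3] z:[27,41] -> hit [83/3,85/3], descend [10, 16]
    N10 x:[83/3,29] y:[83/3,85/3] z:[33,38] -> miss, prune
    N16 x:[103/3,35] y:[74/3,82/3] z:[27,41] -> miss, prune

Visited [0, 5, 7, 4, 2, 13, 6, 11, 14, 15, 10, 16]. Tests: 12 box, 1 leaf. Nearest: P6.

== RESULT ==
[0, 5, 7, 4, 2, 13, 6, 11, 14, 15, 10, 16]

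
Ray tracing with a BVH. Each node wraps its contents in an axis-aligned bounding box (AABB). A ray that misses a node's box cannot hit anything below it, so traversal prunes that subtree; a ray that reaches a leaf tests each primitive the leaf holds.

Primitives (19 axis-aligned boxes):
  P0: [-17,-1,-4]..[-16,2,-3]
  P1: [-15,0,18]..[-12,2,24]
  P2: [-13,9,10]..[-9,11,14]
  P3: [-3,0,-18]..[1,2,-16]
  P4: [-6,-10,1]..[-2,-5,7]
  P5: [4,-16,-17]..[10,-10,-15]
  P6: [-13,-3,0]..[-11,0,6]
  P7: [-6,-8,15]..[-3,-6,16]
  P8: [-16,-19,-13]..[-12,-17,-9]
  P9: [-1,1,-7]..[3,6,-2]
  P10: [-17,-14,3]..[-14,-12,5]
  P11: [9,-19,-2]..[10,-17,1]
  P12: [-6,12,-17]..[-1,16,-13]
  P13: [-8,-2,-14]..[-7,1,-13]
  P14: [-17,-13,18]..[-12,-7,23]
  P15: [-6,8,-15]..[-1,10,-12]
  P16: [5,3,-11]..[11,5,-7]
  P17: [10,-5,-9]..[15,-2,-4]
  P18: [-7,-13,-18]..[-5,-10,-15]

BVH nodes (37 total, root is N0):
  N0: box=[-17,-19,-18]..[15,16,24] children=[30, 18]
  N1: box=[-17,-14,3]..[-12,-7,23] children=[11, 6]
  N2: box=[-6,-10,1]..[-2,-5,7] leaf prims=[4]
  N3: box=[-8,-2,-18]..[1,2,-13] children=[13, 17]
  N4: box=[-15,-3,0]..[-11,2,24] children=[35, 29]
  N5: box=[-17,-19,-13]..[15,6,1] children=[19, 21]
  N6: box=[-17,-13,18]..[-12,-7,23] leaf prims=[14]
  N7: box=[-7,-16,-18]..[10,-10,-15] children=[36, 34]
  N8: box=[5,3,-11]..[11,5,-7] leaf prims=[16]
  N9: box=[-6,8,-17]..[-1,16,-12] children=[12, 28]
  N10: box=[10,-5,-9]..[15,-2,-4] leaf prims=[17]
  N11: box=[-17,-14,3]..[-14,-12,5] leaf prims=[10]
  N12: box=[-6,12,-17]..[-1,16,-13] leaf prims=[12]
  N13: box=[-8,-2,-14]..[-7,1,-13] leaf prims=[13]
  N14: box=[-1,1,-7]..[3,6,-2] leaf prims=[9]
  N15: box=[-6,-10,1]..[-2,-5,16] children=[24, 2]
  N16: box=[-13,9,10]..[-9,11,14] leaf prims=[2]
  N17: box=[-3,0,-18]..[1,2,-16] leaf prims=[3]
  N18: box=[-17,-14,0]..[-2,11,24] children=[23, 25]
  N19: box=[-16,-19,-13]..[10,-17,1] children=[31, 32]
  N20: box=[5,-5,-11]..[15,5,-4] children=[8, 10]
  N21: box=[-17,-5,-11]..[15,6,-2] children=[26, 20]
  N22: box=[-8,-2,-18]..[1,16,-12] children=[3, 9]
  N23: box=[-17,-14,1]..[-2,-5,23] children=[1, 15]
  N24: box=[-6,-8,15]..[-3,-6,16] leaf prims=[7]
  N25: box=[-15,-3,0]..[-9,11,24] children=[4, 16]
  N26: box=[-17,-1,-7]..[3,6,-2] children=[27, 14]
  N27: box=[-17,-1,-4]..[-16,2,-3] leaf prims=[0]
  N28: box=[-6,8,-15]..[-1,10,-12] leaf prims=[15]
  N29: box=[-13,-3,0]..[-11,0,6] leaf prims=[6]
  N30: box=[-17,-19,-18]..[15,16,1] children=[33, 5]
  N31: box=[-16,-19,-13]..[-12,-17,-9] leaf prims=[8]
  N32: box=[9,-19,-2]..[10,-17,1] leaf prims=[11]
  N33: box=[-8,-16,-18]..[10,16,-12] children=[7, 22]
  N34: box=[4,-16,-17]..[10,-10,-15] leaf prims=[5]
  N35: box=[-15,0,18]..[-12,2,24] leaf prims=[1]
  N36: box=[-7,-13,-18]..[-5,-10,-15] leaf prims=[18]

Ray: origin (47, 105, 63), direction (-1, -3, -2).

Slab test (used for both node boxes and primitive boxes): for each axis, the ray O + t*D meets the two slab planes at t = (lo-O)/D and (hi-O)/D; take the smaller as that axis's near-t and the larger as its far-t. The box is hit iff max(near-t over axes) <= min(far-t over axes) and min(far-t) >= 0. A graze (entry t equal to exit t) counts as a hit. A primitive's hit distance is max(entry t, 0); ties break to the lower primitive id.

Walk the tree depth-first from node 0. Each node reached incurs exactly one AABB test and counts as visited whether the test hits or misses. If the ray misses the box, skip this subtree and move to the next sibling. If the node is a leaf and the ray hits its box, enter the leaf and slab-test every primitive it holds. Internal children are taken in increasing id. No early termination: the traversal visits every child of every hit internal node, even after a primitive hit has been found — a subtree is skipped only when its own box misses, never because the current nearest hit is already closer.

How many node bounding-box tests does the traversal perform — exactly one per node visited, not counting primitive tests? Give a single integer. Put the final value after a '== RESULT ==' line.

Walk:
N0 x:[32,64] y:[89/3,124/3] z:[39/2,81/2] -> hit [32,81/2], descend [18, 30]
  N18 x:[49,64] y:[94/3,119/3] z:[39/2,63/2] -> miss, prune
  N30 x:[32,64] y:[89/3,124/3] z:[31,81/2] -> hit [32,81/2], descend [5, 33]
    N5 x:[32,64] y:[33,124/3] z:[31,38] -> hit [33,38], descend [19, 21]
      N19 x:[37,63] y:[122/3,124/3] z:[31,38] -> miss, prune
      N21 x:[32,64] y:[33,110/3] z:[65/2,37] -> hit [33,110/3], descend [20, 26]
        N20 x:[32,42] y:[100/3,110/3] z:[67/2,37] -> hit [67/2,110/3], descend [8, 10]
          N8 x:[36,42] y:[100/3,34] z:[35,37] -> miss, prune
          N10 x:[32,37] y:[107/3,110/3] z:[67/2,36] -> hit [107/3,36] leaf, test {P17@t=107/3}
        N26 x:[44,64] y:[33,106/3] z:[65/2,35] -> miss, prune
    N33 x:[37,55] y:[89/3,121/3] z:[75/2,81/2] -> hit [75/2,121/3], descend [7, 22]
      N7 x:[37,54] y:[115/3,121/3] z:[39,81/2] -> hit [39,121/3], descend [34, 36]
        N34 x:[37,43] y:[115/3,121/3] z:[39,40] -> hit [39,40] leaf, test {P5@t=39}
        N36 x:[52,54] y:[115/3,118/3] z:[39,81/2] -> miss, prune
      N22 x:[46,55] y:[89/3,107/3] z:[75/2,81/2] -> miss, prune

order=[0, 18, 30, 5, 19, 21, 20, 8, 10, 26, 33, 7, 34, 36, 22]  |boxes|=15  |leaves|=2  hit=P17

== RESULT ==
15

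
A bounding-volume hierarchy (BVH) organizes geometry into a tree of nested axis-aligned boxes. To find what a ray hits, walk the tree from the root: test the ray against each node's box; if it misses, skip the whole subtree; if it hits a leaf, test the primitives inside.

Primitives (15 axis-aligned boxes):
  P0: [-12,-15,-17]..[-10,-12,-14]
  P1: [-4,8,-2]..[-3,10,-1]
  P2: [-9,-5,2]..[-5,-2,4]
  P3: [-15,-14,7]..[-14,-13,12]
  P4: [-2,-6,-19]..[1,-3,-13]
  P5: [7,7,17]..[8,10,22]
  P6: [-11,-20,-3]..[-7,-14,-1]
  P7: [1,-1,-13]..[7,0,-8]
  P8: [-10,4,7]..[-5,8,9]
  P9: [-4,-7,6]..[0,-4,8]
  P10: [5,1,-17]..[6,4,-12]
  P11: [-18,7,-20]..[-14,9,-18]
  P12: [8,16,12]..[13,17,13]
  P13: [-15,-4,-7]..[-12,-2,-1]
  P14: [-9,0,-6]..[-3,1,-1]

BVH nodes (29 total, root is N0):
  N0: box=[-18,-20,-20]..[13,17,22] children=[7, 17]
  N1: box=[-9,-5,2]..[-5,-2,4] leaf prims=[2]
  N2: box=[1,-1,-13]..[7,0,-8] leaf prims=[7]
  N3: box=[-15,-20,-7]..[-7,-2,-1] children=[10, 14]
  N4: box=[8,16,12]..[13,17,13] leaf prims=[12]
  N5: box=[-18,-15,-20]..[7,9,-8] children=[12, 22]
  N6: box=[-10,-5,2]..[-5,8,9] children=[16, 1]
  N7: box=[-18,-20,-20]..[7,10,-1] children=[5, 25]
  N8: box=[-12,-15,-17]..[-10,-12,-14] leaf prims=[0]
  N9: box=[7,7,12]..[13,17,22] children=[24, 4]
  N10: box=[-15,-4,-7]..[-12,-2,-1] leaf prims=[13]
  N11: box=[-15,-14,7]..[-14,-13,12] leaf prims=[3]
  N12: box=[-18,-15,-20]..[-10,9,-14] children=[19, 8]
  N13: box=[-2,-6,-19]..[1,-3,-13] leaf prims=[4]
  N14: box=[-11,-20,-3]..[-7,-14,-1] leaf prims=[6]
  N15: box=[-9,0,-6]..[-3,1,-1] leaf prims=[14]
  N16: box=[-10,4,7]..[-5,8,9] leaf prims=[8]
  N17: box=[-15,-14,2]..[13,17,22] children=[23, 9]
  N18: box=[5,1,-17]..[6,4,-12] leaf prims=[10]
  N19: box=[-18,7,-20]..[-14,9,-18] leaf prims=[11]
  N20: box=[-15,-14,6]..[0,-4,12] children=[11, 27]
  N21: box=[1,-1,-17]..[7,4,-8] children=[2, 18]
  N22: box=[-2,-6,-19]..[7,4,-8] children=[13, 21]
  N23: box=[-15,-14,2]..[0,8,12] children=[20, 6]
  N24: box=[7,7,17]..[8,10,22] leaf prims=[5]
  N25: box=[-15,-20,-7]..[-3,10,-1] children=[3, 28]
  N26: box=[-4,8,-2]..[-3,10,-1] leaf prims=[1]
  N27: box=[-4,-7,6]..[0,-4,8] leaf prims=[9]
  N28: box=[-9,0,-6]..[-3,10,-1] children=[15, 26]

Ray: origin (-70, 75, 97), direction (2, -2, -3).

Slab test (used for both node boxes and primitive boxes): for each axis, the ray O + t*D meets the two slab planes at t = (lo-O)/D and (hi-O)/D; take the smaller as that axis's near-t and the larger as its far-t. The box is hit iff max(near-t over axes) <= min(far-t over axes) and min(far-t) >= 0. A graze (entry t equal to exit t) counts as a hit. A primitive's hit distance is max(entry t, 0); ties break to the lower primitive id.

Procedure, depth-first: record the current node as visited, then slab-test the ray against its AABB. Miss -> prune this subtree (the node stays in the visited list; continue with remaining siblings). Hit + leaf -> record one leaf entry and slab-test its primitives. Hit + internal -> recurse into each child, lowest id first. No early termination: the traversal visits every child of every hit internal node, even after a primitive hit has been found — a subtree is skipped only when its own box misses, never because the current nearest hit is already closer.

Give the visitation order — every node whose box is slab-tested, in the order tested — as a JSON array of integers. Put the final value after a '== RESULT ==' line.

Walk:
N0 x:[26,83/2] y:[29,95/2] z:[25,39] -> hit [29,39], descend [7, 17]
  N7 x:[26,77/2] y:[65/2,95/2] z:[98/3,39] -> hit [98/3,77/2], descend [5, 25]
    N5 x:[26,77/2] y:[33,45] z:[35,39] -> hit [35,77/2], descend [12, 22]
      N12 x:[26,30] y:[33,45] z:[37,39] -> miss, prune
      N22 x:[34,77/2] y:[71/2,81/2] z:[35,116/3] -> hit [71/2,77/2], descend [13, 21]
        N13 x:[34,71/2] y:[39,81/2] z:[110/3,116/3] -> miss, prune
        N21 x:[71/2,77/2] y:[71/2,38] z:[35,38] -> hit [71/2,38], descend [2, 18]
          N2 x:[71/2,77/2] y:[75/2,38] z:[35,110/3] -> miss, prune
          N18 x:[75/2,38] y:[71/2,37] z:[109/3,38] -> miss, prune
    N25 x:[55/2,67/2] y:[65/2,95/2] z:[98/3,104/3] -> hit [98/3,67/2], descend [3, 28]
      N3 x:[55/2,63/2] y:[77/2,95/2] z:[98/3,104/3] -> miss, prune
      N28 x:[61/2,67/2] y:[65/2,75/2] z:[98/3,103/3] -> hit [98/3,67/2], descend [15, 26]
        N15 x:[61/2,67/2] y:[37,75/2] z:[98/3,103/3] -> miss, prune
        N26 x:[33,67/2] y:[65/2,67/2] z:[98/3,33] -> hit [33,33] leaf, test {P1@t=33}
  N17 x:[55/2,83/2] y:[29,89/2] z:[25,95/3] -> hit [29,95/3], descend [9, 23]
    N9 x:[77/2,83/2] y:[29,34] z:[25,85/3] -> miss, prune
    N23 x:[55/2,35] y:[67/2,89/2] z:[85/3,95/3] -> miss, prune

17 AABB tests over nodes [0, 7, 5, 12, 22, 13, 21, 2, 18, 25, 3, 28, 15, 26, 17, 9, 23]; 1 leaf entered; closest P1.

== RESULT ==
[0, 7, 5, 12, 22, 13, 21, 2, 18, 25, 3, 28, 15, 26, 17, 9, 23]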